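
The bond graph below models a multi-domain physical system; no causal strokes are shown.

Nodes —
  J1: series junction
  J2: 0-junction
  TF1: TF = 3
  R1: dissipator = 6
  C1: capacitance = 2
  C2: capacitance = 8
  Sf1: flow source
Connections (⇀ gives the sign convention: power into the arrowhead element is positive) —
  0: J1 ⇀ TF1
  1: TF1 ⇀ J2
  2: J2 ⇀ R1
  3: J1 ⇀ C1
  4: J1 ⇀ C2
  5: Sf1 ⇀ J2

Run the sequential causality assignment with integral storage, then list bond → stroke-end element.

#0 |TF1
#1 |J2
#2 |R1
#3 |J1
#4 |J1
#5 |Sf1

bond 5 |Sf1  (Sf1 (Sf) sets flow on bond)
bond 3 |J1  (C1: C, integral causality)
bond 4 |J1  (C2: C, integral causality)
bond 0 |TF1  (closing 1-jn rule on J1)
bond 1 |J2  (through TF1, causality passes straight; one stroke at TF1)
bond 2 |R1  (0-jn J2 has e-setter on 1)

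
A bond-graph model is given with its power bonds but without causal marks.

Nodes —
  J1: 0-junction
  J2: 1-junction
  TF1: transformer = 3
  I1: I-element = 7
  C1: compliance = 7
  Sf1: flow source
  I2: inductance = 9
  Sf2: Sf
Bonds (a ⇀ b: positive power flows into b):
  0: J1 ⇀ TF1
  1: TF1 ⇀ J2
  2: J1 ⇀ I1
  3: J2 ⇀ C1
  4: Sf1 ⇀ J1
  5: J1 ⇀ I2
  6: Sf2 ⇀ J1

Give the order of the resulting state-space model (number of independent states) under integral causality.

bond 4 stroke at Sf1  (source Sf1 imposes f)
bond 6 stroke at Sf2  (Sf2 fixes flow; stroke at Sf2)
bond 2 stroke at I1  (I1 outputs flow p/I1)
bond 3 stroke at J2  (C1 integral (e out))
bond 1 stroke at TF1  (closing 1-jn rule on J2)
bond 0 stroke at J1  (TF1: transformer flips bond 1)
bond 5 stroke at I2  (J1 effort already set via bond 0)

3  (C1, I1, I2 all integral)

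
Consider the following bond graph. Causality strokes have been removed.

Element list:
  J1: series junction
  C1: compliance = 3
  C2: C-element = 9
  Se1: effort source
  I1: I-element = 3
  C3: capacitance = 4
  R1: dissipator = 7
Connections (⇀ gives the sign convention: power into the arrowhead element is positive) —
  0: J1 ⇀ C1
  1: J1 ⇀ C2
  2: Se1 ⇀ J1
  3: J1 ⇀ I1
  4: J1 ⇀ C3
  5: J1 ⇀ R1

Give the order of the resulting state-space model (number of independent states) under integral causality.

#2 |J1  (source Se1 imposes e)
#0 |J1  (prefer integral on C1)
#1 |J1  (C2: C, integral causality)
#3 |I1  (I1 integral (f out))
#4 |J1  (J1: bond 3 brought flow, rest push out)
#5 |J1  (J1 flow already set via bond 3)

4  (C1, C2, C3, I1 all integral)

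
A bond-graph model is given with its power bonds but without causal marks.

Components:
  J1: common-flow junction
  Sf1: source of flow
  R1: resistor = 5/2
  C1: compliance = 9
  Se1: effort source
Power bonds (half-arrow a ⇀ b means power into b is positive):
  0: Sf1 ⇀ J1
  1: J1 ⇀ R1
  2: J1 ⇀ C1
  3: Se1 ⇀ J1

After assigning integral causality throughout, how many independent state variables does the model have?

1  (C1 all integral)

#0 stroke→Sf1  (source Sf1 imposes f)
#3 stroke→J1  (Se1 (Se) sets effort on bond)
#1 stroke→J1  (1-jn J1 has f-setter on 0)
#2 stroke→J1  (J1: bond 0 brought flow, rest push out)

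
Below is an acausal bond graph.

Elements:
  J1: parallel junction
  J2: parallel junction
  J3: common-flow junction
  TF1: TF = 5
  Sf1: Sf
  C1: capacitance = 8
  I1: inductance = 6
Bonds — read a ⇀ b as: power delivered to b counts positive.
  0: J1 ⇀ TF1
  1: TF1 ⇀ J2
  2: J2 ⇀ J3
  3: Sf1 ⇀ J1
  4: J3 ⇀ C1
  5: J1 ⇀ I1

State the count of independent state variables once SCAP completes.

2  (C1, I1 all integral)

bond 3 →Sf1  (source Sf1 imposes f)
bond 4 →J3  (C1 integral (e out))
bond 2 →J2  (closing 1-jn rule on J3)
bond 1 →TF1  (common-e at J2 fixed by 2)
bond 0 →J1  (through TF1, causality passes straight; one stroke at TF1)
bond 5 →I1  (J1 effort already set via bond 0)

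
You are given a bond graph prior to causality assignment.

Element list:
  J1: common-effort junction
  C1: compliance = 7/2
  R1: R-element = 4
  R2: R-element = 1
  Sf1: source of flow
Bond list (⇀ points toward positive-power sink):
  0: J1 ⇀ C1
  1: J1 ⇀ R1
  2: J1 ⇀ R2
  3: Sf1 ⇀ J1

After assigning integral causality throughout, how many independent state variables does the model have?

1  (C1 all integral)

β3 →Sf1  (Sf1 fixes flow; stroke at Sf1)
β0 →J1  (prefer integral on C1)
β1 →R1  (0-jn J1 has e-setter on 0)
β2 →R2  (0-jn J1 has e-setter on 0)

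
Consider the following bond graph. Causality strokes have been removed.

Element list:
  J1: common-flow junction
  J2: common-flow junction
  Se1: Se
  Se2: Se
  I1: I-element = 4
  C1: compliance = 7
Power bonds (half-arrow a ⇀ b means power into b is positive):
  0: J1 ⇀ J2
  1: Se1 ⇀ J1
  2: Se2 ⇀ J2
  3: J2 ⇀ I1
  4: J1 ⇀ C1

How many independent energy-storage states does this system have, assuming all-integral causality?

2  (C1, I1 all integral)

β1 stroke at J1  (Se1 fixes effort; stroke away)
β2 stroke at J2  (Se2 (Se) sets effort on bond)
β3 stroke at I1  (I1: I, integral causality)
β0 stroke at J2  (common-f at J2 fixed by 3)
β4 stroke at J1  (J1: bond 0 brought flow, rest push out)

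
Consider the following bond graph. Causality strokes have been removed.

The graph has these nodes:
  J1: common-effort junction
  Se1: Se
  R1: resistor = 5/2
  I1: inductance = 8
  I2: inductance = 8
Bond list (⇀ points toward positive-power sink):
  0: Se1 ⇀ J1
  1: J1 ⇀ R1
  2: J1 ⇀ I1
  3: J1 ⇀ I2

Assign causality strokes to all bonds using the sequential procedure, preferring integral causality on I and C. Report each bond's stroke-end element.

#0 |J1  (Se1 fixes effort; stroke away)
#1 |R1  (0-jn J1 has e-setter on 0)
#2 |I1  (common-e at J1 fixed by 0)
#3 |I2  (0-jn J1 has e-setter on 0)

#0 stroke at J1
#1 stroke at R1
#2 stroke at I1
#3 stroke at I2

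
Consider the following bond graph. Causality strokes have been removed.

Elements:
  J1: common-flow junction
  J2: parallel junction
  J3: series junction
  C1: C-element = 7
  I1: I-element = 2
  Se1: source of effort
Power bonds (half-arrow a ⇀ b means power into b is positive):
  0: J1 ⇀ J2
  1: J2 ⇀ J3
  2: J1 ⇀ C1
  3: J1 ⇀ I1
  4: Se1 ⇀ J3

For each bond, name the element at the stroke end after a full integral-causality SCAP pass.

#4 stroke→J3  (Se1 fixes effort; stroke away)
#1 stroke→J2  (J3 needs exactly one f-in)
#0 stroke→J1  (J2 effort already set via bond 1)
#2 stroke→J1  (prefer integral on C1)
#3 stroke→I1  (J1 needs exactly one f-in)

b0 |J1
b1 |J2
b2 |J1
b3 |I1
b4 |J3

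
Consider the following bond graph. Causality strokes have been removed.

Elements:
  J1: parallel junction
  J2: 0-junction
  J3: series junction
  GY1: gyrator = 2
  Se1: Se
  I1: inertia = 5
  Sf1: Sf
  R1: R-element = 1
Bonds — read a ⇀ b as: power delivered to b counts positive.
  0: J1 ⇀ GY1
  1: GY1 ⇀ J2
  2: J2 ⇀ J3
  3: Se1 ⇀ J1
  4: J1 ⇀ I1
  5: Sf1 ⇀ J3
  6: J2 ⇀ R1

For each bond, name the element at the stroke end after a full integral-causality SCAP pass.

β0 stroke at GY1
β1 stroke at GY1
β2 stroke at J3
β3 stroke at J1
β4 stroke at I1
β5 stroke at Sf1
β6 stroke at J2

β3 |J1  (Se1 fixes effort; stroke away)
β5 |Sf1  (source Sf1 imposes f)
β0 |GY1  (J1 effort already set via bond 3)
β4 |I1  (J1 effort already set via bond 3)
β2 |J3  (common-f at J3 fixed by 5)
β1 |GY1  (GY1: gyrator matches bond 0)
β6 |J2  (closing 0-jn rule on J2)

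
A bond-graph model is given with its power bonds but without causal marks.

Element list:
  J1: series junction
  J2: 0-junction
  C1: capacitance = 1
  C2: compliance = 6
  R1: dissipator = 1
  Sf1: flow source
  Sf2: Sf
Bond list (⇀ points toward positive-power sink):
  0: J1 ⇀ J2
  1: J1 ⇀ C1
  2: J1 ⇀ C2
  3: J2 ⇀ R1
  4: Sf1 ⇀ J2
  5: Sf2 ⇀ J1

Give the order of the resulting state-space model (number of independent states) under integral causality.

2  (C1, C2 all integral)

#4 →Sf1  (Sf1: flow source, stroke at near end)
#5 →Sf2  (Sf2 (Sf) sets flow on bond)
#0 →J1  (J1 flow already set via bond 5)
#1 →J1  (J1 flow already set via bond 5)
#2 →J1  (1-jn J1 has f-setter on 5)
#3 →J2  (only one effort-in slot at J2)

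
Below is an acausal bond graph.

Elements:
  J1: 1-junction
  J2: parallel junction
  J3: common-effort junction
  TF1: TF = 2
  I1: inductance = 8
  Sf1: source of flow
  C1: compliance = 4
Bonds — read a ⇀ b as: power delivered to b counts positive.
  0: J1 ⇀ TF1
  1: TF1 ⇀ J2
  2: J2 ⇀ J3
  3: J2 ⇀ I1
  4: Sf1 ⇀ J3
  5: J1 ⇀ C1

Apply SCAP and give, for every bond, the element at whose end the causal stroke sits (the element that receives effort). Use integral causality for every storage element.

bond 0 |TF1
bond 1 |J2
bond 2 |J3
bond 3 |I1
bond 4 |Sf1
bond 5 |J1

bond 4 |Sf1  (source Sf1 imposes f)
bond 2 |J3  (J3 needs exactly one e-in)
bond 3 |I1  (prefer integral on I1)
bond 1 |J2  (J2 needs exactly one e-in)
bond 0 |TF1  (through TF1, causality passes straight; one stroke at TF1)
bond 5 |J1  (common-f at J1 fixed by 0)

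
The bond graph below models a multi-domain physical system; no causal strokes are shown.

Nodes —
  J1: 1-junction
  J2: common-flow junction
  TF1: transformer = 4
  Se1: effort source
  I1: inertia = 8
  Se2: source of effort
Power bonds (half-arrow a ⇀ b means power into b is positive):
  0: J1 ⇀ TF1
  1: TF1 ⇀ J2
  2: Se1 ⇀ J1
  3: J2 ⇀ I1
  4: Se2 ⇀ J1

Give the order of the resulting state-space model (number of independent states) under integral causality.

1  (I1 all integral)

β2 |J1  (source Se1 imposes e)
β4 |J1  (Se2: effort source, stroke at far end)
β0 |TF1  (only one flow-in slot at J1)
β1 |J2  (TF1: transformer flips bond 0)
β3 |I1  (only one flow-in slot at J2)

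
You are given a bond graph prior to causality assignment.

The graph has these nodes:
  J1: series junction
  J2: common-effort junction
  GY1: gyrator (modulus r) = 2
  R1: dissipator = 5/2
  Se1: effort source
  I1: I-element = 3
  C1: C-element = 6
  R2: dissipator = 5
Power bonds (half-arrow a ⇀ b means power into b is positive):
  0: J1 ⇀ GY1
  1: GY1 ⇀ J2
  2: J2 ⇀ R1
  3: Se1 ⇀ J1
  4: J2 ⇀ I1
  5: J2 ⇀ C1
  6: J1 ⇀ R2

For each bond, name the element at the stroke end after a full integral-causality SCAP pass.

b0 stroke at GY1
b1 stroke at GY1
b2 stroke at R1
b3 stroke at J1
b4 stroke at I1
b5 stroke at J2
b6 stroke at J1

b3 →J1  (Se1: effort source, stroke at far end)
b4 →I1  (I1 integral (f out))
b5 →J2  (C1 integral (e out))
b1 →GY1  (J2: bond 5 brought effort, rest push out)
b2 →R1  (common-e at J2 fixed by 5)
b0 →GY1  (GY GY1: same side as bond 1)
b6 →J1  (common-f at J1 fixed by 0)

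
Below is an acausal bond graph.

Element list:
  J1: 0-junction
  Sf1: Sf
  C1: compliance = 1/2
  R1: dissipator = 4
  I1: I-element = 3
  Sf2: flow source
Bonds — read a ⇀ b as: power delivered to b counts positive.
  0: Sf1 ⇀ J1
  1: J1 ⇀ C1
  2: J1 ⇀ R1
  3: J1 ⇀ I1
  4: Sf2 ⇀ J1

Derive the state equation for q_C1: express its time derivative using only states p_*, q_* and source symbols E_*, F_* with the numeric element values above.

dq_C1/dt = F_Sf1 + F_Sf2 - p_I1/3 - q_C1/2

β0 stroke at Sf1  (Sf1: flow source, stroke at near end)
β4 stroke at Sf2  (source Sf2 imposes f)
β1 stroke at J1  (prefer integral on C1)
β2 stroke at R1  (J1: bond 1 brought effort, rest push out)
β3 stroke at I1  (common-e at J1 fixed by 1)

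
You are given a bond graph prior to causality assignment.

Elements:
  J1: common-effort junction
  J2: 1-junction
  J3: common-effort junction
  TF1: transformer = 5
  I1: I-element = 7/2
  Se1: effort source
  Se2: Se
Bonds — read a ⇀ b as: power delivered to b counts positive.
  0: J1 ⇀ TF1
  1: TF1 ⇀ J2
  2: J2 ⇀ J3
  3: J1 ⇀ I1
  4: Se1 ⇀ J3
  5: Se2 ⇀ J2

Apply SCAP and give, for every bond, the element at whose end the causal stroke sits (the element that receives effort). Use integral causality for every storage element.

bond 0 |J1
bond 1 |TF1
bond 2 |J2
bond 3 |I1
bond 4 |J3
bond 5 |J2

bond 4 →J3  (Se1: effort source, stroke at far end)
bond 5 →J2  (Se2 fixes effort; stroke away)
bond 2 →J2  (J3: bond 4 brought effort, rest push out)
bond 1 →TF1  (J2 needs exactly one f-in)
bond 0 →J1  (TF1 one-in-one-out from 1)
bond 3 →I1  (common-e at J1 fixed by 0)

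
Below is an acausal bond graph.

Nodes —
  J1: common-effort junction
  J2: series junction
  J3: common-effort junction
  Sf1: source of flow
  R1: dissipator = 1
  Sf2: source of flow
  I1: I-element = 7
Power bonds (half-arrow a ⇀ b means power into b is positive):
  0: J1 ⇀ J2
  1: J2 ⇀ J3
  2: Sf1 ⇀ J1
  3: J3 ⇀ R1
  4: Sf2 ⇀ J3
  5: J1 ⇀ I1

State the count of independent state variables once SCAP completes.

1  (I1 all integral)

bond 2 →Sf1  (Sf1: flow source, stroke at near end)
bond 4 →Sf2  (Sf2 fixes flow; stroke at Sf2)
bond 5 →I1  (I1 integral (f out))
bond 0 →J1  (closing 0-jn rule on J1)
bond 1 →J2  (1-jn J2 has f-setter on 0)
bond 3 →J3  (J3: last free bond brings effort in)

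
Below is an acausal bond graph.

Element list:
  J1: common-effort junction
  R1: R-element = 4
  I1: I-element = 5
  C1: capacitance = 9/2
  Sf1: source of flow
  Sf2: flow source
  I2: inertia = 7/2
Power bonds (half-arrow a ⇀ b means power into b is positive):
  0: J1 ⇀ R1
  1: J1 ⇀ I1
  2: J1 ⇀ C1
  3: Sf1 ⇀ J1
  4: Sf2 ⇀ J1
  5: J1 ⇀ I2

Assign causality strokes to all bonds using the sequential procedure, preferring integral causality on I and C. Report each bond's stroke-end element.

b3 →Sf1  (Sf1 (Sf) sets flow on bond)
b4 →Sf2  (source Sf2 imposes f)
b1 →I1  (I1 integral (f out))
b2 →J1  (prefer integral on C1)
b0 →R1  (J1 effort already set via bond 2)
b5 →I2  (0-jn J1 has e-setter on 2)

b0 →R1
b1 →I1
b2 →J1
b3 →Sf1
b4 →Sf2
b5 →I2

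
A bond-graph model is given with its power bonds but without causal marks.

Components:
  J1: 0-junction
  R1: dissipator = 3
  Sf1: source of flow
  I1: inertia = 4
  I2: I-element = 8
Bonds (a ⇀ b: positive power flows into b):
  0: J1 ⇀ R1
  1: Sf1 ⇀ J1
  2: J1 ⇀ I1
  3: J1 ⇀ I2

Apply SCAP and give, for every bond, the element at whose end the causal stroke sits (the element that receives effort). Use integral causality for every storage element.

#0 stroke→J1
#1 stroke→Sf1
#2 stroke→I1
#3 stroke→I2

bond 1 stroke at Sf1  (source Sf1 imposes f)
bond 2 stroke at I1  (prefer integral on I1)
bond 3 stroke at I2  (I2: I, integral causality)
bond 0 stroke at J1  (J1: last free bond brings effort in)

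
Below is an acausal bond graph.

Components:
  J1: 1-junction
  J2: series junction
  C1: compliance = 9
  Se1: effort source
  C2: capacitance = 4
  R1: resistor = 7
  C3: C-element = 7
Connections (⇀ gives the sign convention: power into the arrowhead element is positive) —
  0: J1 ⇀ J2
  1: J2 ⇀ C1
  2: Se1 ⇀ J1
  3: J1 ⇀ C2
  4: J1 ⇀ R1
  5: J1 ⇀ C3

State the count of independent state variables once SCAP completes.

#2 stroke→J1  (Se1: effort source, stroke at far end)
#1 stroke→J2  (C1 outputs effort q/C1)
#0 stroke→J1  (closing 1-jn rule on J2)
#3 stroke→J1  (C2: C, integral causality)
#5 stroke→J1  (C3 outputs effort q/C3)
#4 stroke→R1  (J1 needs exactly one f-in)

3  (C1, C2, C3 all integral)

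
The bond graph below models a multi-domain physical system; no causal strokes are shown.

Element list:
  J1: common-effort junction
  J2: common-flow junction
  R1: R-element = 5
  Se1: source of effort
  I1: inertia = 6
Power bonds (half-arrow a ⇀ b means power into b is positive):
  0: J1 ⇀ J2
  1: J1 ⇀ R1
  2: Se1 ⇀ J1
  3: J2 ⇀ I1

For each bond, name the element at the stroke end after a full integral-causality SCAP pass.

b2 stroke at J1  (Se1: effort source, stroke at far end)
b0 stroke at J2  (0-jn J1 has e-setter on 2)
b1 stroke at R1  (common-e at J1 fixed by 2)
b3 stroke at I1  (only one flow-in slot at J2)

β0 →J2
β1 →R1
β2 →J1
β3 →I1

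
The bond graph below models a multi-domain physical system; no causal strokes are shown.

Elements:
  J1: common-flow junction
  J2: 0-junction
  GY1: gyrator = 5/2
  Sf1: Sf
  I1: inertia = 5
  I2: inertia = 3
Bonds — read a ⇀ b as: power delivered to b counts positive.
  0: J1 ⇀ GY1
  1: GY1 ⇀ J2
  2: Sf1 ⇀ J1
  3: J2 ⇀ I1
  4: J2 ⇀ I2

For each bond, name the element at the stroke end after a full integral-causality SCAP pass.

b0 stroke→J1
b1 stroke→J2
b2 stroke→Sf1
b3 stroke→I1
b4 stroke→I2

β2 |Sf1  (Sf1 fixes flow; stroke at Sf1)
β0 |J1  (J1: bond 2 brought flow, rest push out)
β1 |J2  (through GY1, causality inverts; strokes same side of GY1)
β3 |I1  (common-e at J2 fixed by 1)
β4 |I2  (common-e at J2 fixed by 1)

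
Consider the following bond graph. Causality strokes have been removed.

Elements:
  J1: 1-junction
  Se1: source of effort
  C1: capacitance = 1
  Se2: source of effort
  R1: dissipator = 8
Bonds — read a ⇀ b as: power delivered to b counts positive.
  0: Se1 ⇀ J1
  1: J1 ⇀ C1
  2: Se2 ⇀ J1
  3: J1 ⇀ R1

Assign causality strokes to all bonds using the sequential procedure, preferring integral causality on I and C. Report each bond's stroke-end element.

β0 |J1  (Se1: effort source, stroke at far end)
β2 |J1  (Se2 fixes effort; stroke away)
β1 |J1  (prefer integral on C1)
β3 |R1  (J1 needs exactly one f-in)

bond 0 stroke at J1
bond 1 stroke at J1
bond 2 stroke at J1
bond 3 stroke at R1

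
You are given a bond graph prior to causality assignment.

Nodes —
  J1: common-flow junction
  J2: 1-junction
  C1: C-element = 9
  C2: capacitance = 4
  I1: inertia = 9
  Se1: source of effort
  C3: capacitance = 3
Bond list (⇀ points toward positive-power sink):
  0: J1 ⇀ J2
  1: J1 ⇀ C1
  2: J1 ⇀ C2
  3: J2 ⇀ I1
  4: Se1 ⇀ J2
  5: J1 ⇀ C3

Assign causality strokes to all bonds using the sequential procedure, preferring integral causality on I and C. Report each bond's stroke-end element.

#4 |J2  (Se1: effort source, stroke at far end)
#1 |J1  (C1 outputs effort q/C1)
#2 |J1  (C2 integral (e out))
#3 |I1  (I1: I, integral causality)
#0 |J2  (common-f at J2 fixed by 3)
#5 |J1  (common-f at J1 fixed by 0)

β0 stroke→J2
β1 stroke→J1
β2 stroke→J1
β3 stroke→I1
β4 stroke→J2
β5 stroke→J1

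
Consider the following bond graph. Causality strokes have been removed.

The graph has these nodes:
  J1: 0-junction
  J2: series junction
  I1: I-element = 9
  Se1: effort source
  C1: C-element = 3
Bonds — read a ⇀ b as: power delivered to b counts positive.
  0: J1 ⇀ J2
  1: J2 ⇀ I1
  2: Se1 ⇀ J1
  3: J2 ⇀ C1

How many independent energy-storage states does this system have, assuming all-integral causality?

2  (C1, I1 all integral)

b2 →J1  (Se1 fixes effort; stroke away)
b0 →J2  (0-jn J1 has e-setter on 2)
b1 →I1  (I1: I, integral causality)
b3 →J2  (J2 flow already set via bond 1)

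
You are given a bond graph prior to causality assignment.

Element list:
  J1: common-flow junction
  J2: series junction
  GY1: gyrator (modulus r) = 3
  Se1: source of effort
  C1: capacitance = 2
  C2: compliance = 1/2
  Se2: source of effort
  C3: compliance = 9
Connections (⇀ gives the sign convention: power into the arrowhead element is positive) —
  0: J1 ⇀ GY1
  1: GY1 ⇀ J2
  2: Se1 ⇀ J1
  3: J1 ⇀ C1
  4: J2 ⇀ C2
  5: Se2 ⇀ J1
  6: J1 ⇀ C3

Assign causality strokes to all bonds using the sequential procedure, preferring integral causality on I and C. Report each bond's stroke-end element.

b0 |GY1
b1 |GY1
b2 |J1
b3 |J1
b4 |J2
b5 |J1
b6 |J1

β2 stroke→J1  (Se1 fixes effort; stroke away)
β5 stroke→J1  (Se2: effort source, stroke at far end)
β3 stroke→J1  (C1 integral (e out))
β4 stroke→J2  (C2: C, integral causality)
β1 stroke→GY1  (J2: last free bond brings flow in)
β0 stroke→GY1  (GY GY1: same side as bond 1)
β6 stroke→J1  (J1: bond 0 brought flow, rest push out)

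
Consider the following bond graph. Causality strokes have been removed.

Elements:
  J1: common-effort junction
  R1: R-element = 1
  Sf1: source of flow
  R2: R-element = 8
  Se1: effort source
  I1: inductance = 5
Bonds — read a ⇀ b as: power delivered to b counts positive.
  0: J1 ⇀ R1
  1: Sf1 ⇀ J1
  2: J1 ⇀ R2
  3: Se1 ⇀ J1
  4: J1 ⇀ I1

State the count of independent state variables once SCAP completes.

β1 stroke at Sf1  (Sf1: flow source, stroke at near end)
β3 stroke at J1  (Se1: effort source, stroke at far end)
β0 stroke at R1  (0-jn J1 has e-setter on 3)
β2 stroke at R2  (J1 effort already set via bond 3)
β4 stroke at I1  (0-jn J1 has e-setter on 3)

1  (I1 all integral)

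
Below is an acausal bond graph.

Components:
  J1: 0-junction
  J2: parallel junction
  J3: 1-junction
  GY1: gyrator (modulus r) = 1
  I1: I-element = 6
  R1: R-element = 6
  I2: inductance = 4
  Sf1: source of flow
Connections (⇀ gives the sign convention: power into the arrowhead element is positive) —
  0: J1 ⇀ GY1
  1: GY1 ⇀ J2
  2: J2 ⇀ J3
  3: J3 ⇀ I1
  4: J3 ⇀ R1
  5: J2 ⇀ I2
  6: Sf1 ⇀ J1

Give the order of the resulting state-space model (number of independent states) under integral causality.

2  (I1, I2 all integral)

bond 6 stroke→Sf1  (source Sf1 imposes f)
bond 0 stroke→J1  (J1: last free bond brings effort in)
bond 1 stroke→J2  (GY1: gyrator matches bond 0)
bond 2 stroke→J3  (J2 effort already set via bond 1)
bond 5 stroke→I2  (J2: bond 1 brought effort, rest push out)
bond 3 stroke→I1  (I1 integral (f out))
bond 4 stroke→J3  (J3: bond 3 brought flow, rest push out)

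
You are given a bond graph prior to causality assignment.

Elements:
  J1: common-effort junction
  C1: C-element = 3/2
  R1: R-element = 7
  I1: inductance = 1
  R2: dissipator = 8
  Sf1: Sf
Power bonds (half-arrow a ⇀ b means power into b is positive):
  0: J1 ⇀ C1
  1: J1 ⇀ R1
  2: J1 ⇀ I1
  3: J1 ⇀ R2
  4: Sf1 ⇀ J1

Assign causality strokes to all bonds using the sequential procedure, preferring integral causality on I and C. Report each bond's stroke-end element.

β4 stroke→Sf1  (Sf1 fixes flow; stroke at Sf1)
β0 stroke→J1  (C1 outputs effort q/C1)
β1 stroke→R1  (0-jn J1 has e-setter on 0)
β2 stroke→I1  (J1: bond 0 brought effort, rest push out)
β3 stroke→R2  (J1 effort already set via bond 0)

β0 |J1
β1 |R1
β2 |I1
β3 |R2
β4 |Sf1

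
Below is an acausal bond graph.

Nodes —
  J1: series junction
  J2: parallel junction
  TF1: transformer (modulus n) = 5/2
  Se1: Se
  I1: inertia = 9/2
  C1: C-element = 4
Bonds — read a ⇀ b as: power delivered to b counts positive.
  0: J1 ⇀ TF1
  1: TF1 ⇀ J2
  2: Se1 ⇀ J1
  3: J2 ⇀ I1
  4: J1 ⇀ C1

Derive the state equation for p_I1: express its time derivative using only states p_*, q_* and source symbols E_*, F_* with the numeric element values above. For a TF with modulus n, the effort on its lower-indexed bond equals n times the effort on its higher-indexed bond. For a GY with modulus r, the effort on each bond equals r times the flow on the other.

dp_I1/dt = 2*E_Se1/5 - q_C1/10

#2 stroke→J1  (Se1: effort source, stroke at far end)
#3 stroke→I1  (I1: I, integral causality)
#1 stroke→J2  (J2: last free bond brings effort in)
#0 stroke→TF1  (TF TF1: opposite of bond 1)
#4 stroke→J1  (J1: bond 0 brought flow, rest push out)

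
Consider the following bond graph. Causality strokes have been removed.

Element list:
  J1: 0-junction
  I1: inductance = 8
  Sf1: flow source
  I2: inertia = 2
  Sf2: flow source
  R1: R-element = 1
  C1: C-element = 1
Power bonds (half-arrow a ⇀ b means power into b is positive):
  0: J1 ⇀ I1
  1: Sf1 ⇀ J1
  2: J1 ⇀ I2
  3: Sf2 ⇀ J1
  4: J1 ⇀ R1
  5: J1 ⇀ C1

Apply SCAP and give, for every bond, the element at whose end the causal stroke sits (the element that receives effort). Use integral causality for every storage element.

#1 stroke→Sf1  (source Sf1 imposes f)
#3 stroke→Sf2  (Sf2: flow source, stroke at near end)
#0 stroke→I1  (I1: I, integral causality)
#2 stroke→I2  (I2 integral (f out))
#5 stroke→J1  (C1 integral (e out))
#4 stroke→R1  (common-e at J1 fixed by 5)

bond 0 stroke→I1
bond 1 stroke→Sf1
bond 2 stroke→I2
bond 3 stroke→Sf2
bond 4 stroke→R1
bond 5 stroke→J1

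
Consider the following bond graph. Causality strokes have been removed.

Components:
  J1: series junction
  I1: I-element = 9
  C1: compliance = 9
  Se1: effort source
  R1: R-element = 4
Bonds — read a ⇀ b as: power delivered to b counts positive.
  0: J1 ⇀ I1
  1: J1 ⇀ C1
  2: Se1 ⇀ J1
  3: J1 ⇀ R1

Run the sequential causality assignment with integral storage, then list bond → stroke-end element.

#0 |I1
#1 |J1
#2 |J1
#3 |J1

β2 stroke at J1  (Se1: effort source, stroke at far end)
β0 stroke at I1  (prefer integral on I1)
β1 stroke at J1  (common-f at J1 fixed by 0)
β3 stroke at J1  (1-jn J1 has f-setter on 0)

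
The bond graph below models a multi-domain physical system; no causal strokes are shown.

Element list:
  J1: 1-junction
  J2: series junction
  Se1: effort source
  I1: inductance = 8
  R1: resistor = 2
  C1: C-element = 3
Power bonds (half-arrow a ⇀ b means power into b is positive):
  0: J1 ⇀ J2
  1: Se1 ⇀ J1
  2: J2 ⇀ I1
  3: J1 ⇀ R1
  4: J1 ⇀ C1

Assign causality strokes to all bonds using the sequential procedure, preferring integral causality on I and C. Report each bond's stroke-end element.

β1 stroke at J1  (Se1 (Se) sets effort on bond)
β2 stroke at I1  (I1 outputs flow p/I1)
β0 stroke at J2  (1-jn J2 has f-setter on 2)
β3 stroke at J1  (1-jn J1 has f-setter on 0)
β4 stroke at J1  (1-jn J1 has f-setter on 0)

b0 stroke at J2
b1 stroke at J1
b2 stroke at I1
b3 stroke at J1
b4 stroke at J1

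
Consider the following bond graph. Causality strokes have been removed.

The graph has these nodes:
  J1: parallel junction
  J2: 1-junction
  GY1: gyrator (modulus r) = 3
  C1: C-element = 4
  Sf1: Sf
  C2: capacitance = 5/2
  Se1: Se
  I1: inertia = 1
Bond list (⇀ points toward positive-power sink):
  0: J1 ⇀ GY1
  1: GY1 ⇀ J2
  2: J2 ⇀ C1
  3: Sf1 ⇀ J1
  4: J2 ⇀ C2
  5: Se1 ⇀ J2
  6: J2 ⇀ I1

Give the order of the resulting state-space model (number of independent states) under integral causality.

β3 stroke→Sf1  (Sf1: flow source, stroke at near end)
β5 stroke→J2  (source Se1 imposes e)
β0 stroke→J1  (only one effort-in slot at J1)
β1 stroke→J2  (GY1: gyrator matches bond 0)
β2 stroke→J2  (C1 integral (e out))
β4 stroke→J2  (C2 outputs effort q/C2)
β6 stroke→I1  (closing 1-jn rule on J2)

3  (C1, C2, I1 all integral)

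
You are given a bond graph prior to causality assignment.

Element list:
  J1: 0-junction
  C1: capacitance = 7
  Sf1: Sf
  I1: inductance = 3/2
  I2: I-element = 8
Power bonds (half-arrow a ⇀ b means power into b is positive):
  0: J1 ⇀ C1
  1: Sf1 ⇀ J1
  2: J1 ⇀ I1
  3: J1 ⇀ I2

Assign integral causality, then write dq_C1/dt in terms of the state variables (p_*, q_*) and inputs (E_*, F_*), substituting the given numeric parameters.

#1 |Sf1  (source Sf1 imposes f)
#0 |J1  (C1 outputs effort q/C1)
#2 |I1  (common-e at J1 fixed by 0)
#3 |I2  (J1 effort already set via bond 0)

dq_C1/dt = F_Sf1 - 2*p_I1/3 - p_I2/8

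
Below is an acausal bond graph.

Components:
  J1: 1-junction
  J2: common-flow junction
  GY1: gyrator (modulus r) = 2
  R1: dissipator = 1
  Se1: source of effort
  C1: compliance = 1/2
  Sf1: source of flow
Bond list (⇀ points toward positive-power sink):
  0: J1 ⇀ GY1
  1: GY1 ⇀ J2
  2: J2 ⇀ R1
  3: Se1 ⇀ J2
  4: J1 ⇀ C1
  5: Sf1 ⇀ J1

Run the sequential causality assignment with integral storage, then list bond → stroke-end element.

#0 stroke at J1
#1 stroke at J2
#2 stroke at R1
#3 stroke at J2
#4 stroke at J1
#5 stroke at Sf1

b3 |J2  (Se1 (Se) sets effort on bond)
b5 |Sf1  (Sf1 (Sf) sets flow on bond)
b0 |J1  (1-jn J1 has f-setter on 5)
b4 |J1  (common-f at J1 fixed by 5)
b1 |J2  (GY1: gyrator matches bond 0)
b2 |R1  (J2: last free bond brings flow in)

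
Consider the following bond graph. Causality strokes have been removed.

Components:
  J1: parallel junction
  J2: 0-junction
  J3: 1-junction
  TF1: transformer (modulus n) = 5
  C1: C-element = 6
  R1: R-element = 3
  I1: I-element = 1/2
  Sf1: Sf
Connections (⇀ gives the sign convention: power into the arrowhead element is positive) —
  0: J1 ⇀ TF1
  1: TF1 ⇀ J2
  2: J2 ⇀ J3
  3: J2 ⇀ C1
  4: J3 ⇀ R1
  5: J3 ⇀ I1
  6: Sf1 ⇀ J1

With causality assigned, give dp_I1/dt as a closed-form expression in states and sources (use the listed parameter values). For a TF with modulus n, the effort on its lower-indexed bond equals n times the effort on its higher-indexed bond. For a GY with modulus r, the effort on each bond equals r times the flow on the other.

dp_I1/dt = -6*p_I1 + q_C1/6

bond 6 →Sf1  (Sf1 (Sf) sets flow on bond)
bond 0 →J1  (J1 needs exactly one e-in)
bond 1 →TF1  (TF1 one-in-one-out from 0)
bond 3 →J2  (prefer integral on C1)
bond 2 →J3  (J2 effort already set via bond 3)
bond 5 →I1  (I1 outputs flow p/I1)
bond 4 →J3  (common-f at J3 fixed by 5)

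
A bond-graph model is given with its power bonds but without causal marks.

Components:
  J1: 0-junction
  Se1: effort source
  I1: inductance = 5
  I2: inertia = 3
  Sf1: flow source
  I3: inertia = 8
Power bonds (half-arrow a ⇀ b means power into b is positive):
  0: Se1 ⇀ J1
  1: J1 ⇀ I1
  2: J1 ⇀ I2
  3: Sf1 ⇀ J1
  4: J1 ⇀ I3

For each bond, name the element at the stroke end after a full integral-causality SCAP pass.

#0 stroke at J1  (Se1 fixes effort; stroke away)
#3 stroke at Sf1  (Sf1 fixes flow; stroke at Sf1)
#1 stroke at I1  (J1: bond 0 brought effort, rest push out)
#2 stroke at I2  (J1: bond 0 brought effort, rest push out)
#4 stroke at I3  (J1: bond 0 brought effort, rest push out)

#0 |J1
#1 |I1
#2 |I2
#3 |Sf1
#4 |I3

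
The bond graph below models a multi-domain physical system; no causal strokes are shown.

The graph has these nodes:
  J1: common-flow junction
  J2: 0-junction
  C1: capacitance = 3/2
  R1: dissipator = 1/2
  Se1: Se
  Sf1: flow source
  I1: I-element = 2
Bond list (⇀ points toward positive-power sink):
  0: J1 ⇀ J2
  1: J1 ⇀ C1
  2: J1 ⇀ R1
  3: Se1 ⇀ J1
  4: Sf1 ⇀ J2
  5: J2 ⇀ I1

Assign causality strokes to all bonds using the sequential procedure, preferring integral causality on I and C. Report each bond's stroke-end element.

#0 stroke→J2
#1 stroke→J1
#2 stroke→J1
#3 stroke→J1
#4 stroke→Sf1
#5 stroke→I1

#3 →J1  (Se1 (Se) sets effort on bond)
#4 →Sf1  (Sf1 (Sf) sets flow on bond)
#1 →J1  (prefer integral on C1)
#5 →I1  (I1: I, integral causality)
#0 →J2  (closing 0-jn rule on J2)
#2 →J1  (J1 flow already set via bond 0)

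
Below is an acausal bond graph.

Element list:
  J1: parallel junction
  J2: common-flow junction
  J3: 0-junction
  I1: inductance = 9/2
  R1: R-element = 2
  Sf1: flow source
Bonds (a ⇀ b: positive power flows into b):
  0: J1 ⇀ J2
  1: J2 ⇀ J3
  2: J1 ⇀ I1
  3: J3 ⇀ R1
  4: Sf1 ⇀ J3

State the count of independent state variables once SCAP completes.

b4 |Sf1  (Sf1 (Sf) sets flow on bond)
b2 |I1  (prefer integral on I1)
b0 |J1  (J1 needs exactly one e-in)
b1 |J2  (J2: bond 0 brought flow, rest push out)
b3 |J3  (J3: last free bond brings effort in)

1  (I1 all integral)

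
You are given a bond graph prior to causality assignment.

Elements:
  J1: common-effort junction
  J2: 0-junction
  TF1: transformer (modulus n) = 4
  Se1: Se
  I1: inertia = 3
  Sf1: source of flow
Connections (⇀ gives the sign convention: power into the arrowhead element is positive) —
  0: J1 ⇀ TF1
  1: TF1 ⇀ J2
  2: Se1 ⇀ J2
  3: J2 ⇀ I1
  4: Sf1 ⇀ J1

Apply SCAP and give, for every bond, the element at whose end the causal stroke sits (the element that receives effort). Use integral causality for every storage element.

b0 →J1
b1 →TF1
b2 →J2
b3 →I1
b4 →Sf1

bond 2 →J2  (source Se1 imposes e)
bond 4 →Sf1  (Sf1 fixes flow; stroke at Sf1)
bond 0 →J1  (J1 needs exactly one e-in)
bond 1 →TF1  (0-jn J2 has e-setter on 2)
bond 3 →I1  (common-e at J2 fixed by 2)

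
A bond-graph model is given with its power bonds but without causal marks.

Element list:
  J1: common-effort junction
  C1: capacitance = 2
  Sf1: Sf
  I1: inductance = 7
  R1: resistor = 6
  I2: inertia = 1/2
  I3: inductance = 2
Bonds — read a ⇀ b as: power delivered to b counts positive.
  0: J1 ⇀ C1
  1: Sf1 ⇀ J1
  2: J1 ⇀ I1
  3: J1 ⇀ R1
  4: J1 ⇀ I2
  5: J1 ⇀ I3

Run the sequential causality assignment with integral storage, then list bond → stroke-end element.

#0 |J1
#1 |Sf1
#2 |I1
#3 |R1
#4 |I2
#5 |I3

β1 stroke at Sf1  (Sf1: flow source, stroke at near end)
β0 stroke at J1  (C1: C, integral causality)
β2 stroke at I1  (0-jn J1 has e-setter on 0)
β3 stroke at R1  (common-e at J1 fixed by 0)
β4 stroke at I2  (J1: bond 0 brought effort, rest push out)
β5 stroke at I3  (0-jn J1 has e-setter on 0)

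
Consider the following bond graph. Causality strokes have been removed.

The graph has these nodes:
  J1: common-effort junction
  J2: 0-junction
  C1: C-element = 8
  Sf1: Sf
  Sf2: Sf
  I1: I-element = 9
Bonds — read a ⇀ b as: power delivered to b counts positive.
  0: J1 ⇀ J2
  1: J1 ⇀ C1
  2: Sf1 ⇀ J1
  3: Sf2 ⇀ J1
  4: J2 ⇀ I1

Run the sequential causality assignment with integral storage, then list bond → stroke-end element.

β2 stroke at Sf1  (source Sf1 imposes f)
β3 stroke at Sf2  (Sf2 fixes flow; stroke at Sf2)
β1 stroke at J1  (C1 integral (e out))
β0 stroke at J2  (J1: bond 1 brought effort, rest push out)
β4 stroke at I1  (common-e at J2 fixed by 0)

#0 stroke at J2
#1 stroke at J1
#2 stroke at Sf1
#3 stroke at Sf2
#4 stroke at I1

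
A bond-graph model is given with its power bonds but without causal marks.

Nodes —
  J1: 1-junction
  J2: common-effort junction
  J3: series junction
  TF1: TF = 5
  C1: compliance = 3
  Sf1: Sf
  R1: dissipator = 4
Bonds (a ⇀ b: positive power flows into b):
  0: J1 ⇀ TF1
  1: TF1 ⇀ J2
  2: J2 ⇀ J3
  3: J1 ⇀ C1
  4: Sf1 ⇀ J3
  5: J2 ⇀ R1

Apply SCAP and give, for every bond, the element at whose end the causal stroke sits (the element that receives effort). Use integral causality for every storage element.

#0 stroke→TF1
#1 stroke→J2
#2 stroke→J3
#3 stroke→J1
#4 stroke→Sf1
#5 stroke→R1

bond 4 stroke at Sf1  (Sf1 fixes flow; stroke at Sf1)
bond 2 stroke at J3  (J3: bond 4 brought flow, rest push out)
bond 3 stroke at J1  (C1: C, integral causality)
bond 0 stroke at TF1  (only one flow-in slot at J1)
bond 1 stroke at J2  (TF1: transformer flips bond 0)
bond 5 stroke at R1  (J2: bond 1 brought effort, rest push out)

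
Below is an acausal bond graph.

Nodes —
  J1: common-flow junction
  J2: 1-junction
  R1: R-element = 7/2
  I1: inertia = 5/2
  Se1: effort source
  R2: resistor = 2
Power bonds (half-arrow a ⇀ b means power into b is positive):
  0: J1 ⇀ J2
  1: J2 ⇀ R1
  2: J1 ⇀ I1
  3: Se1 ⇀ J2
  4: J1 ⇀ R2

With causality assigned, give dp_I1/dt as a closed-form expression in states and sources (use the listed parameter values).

b3 stroke at J2  (source Se1 imposes e)
b2 stroke at I1  (I1: I, integral causality)
b0 stroke at J1  (J1 flow already set via bond 2)
b4 stroke at J1  (1-jn J1 has f-setter on 2)
b1 stroke at J2  (common-f at J2 fixed by 0)

dp_I1/dt = E_Se1 - 11*p_I1/5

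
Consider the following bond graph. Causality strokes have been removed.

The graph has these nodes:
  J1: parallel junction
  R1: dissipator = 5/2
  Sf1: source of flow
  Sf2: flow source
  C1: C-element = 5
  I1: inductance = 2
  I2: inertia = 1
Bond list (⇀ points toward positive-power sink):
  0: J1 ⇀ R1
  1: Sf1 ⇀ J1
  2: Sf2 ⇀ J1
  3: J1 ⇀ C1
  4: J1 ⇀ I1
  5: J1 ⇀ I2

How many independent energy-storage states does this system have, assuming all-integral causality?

bond 1 stroke→Sf1  (Sf1 fixes flow; stroke at Sf1)
bond 2 stroke→Sf2  (Sf2 fixes flow; stroke at Sf2)
bond 3 stroke→J1  (prefer integral on C1)
bond 0 stroke→R1  (J1 effort already set via bond 3)
bond 4 stroke→I1  (0-jn J1 has e-setter on 3)
bond 5 stroke→I2  (J1 effort already set via bond 3)

3  (C1, I1, I2 all integral)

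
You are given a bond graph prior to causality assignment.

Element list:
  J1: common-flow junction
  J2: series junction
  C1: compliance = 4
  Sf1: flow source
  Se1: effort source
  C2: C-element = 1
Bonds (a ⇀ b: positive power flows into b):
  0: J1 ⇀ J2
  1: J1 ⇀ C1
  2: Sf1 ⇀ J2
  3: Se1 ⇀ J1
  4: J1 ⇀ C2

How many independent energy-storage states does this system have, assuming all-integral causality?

β2 →Sf1  (Sf1: flow source, stroke at near end)
β3 →J1  (Se1 (Se) sets effort on bond)
β0 →J2  (J2: bond 2 brought flow, rest push out)
β1 →J1  (J1: bond 0 brought flow, rest push out)
β4 →J1  (J1 flow already set via bond 0)

2  (C1, C2 all integral)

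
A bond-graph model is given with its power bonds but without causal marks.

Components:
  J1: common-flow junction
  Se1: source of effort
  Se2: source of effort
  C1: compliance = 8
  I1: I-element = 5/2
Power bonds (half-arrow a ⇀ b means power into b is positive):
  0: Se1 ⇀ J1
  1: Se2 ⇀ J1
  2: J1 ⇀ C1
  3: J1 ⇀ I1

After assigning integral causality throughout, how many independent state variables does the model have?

β0 stroke→J1  (source Se1 imposes e)
β1 stroke→J1  (Se2: effort source, stroke at far end)
β2 stroke→J1  (C1 outputs effort q/C1)
β3 stroke→I1  (closing 1-jn rule on J1)

2  (C1, I1 all integral)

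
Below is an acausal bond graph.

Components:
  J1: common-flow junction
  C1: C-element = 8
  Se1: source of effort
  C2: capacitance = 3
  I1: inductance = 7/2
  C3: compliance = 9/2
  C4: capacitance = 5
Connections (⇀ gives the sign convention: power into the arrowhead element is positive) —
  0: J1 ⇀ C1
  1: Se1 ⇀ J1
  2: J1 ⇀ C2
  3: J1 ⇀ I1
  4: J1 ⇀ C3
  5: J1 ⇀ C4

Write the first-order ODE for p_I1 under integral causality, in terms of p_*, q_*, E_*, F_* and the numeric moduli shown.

bond 1 stroke→J1  (Se1 (Se) sets effort on bond)
bond 0 stroke→J1  (C1 outputs effort q/C1)
bond 2 stroke→J1  (C2 integral (e out))
bond 3 stroke→I1  (prefer integral on I1)
bond 4 stroke→J1  (1-jn J1 has f-setter on 3)
bond 5 stroke→J1  (J1 flow already set via bond 3)

dp_I1/dt = E_Se1 - q_C1/8 - q_C2/3 - 2*q_C3/9 - q_C4/5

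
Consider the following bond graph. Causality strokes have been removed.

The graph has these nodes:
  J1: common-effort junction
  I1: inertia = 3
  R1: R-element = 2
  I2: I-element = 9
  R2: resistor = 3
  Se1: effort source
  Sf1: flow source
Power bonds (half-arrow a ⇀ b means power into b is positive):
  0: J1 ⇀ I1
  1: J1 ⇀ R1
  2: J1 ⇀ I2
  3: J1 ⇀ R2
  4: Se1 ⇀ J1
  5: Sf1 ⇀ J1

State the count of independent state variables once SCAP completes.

β4 stroke at J1  (Se1: effort source, stroke at far end)
β5 stroke at Sf1  (Sf1 (Sf) sets flow on bond)
β0 stroke at I1  (J1 effort already set via bond 4)
β1 stroke at R1  (common-e at J1 fixed by 4)
β2 stroke at I2  (J1: bond 4 brought effort, rest push out)
β3 stroke at R2  (J1: bond 4 brought effort, rest push out)

2  (I1, I2 all integral)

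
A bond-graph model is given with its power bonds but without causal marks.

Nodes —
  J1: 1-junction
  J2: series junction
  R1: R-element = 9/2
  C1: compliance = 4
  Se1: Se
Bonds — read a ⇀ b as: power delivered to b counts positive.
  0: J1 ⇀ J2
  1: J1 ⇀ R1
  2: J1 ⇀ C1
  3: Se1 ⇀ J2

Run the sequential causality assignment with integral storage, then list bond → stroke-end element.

bond 3 |J2  (Se1 fixes effort; stroke away)
bond 0 |J1  (J2 needs exactly one f-in)
bond 2 |J1  (C1 integral (e out))
bond 1 |R1  (J1: last free bond brings flow in)

#0 |J1
#1 |R1
#2 |J1
#3 |J2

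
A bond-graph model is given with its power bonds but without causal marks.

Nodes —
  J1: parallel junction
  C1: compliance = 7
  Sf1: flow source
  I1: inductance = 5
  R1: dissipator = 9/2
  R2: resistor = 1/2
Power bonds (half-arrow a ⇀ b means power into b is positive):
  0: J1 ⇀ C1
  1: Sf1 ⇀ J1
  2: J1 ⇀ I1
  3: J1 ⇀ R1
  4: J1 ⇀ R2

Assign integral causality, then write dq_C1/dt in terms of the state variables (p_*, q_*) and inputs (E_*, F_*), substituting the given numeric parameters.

#1 stroke→Sf1  (source Sf1 imposes f)
#0 stroke→J1  (prefer integral on C1)
#2 stroke→I1  (0-jn J1 has e-setter on 0)
#3 stroke→R1  (0-jn J1 has e-setter on 0)
#4 stroke→R2  (0-jn J1 has e-setter on 0)

dq_C1/dt = F_Sf1 - p_I1/5 - 20*q_C1/63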